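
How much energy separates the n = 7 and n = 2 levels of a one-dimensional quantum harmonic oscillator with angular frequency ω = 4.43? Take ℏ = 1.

E_n = ℏω(n + ½), so ΔE = (7 − 2) ℏω = 5 × 4.43 = 22.15.

ΔE = 22.2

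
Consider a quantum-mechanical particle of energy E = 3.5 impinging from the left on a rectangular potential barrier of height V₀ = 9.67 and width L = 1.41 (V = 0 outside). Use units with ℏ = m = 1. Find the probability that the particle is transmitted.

T = 0.000184

Since E < V₀ the interior solution is evanescent with decay constant κ = √(2m(V₀ − E))/ℏ = 3.513.
κL = 4.953, sinh(κL) = 70.80.
The exact tunnelling result is T⁻¹ = 1 + V₀² sinh²(κL) / [4E(V₀ − E)] = 5428, so T = 0.000184.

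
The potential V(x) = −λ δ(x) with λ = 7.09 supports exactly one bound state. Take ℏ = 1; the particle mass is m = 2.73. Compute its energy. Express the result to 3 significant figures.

The bound state is ψ(x) = √κ e^{−κ|x|}. The derivative jump ψ'(0⁺) − ψ'(0⁻) = −(2mλ/ℏ²)ψ(0) fixes κ = mλ/ℏ² = 19.36.
Then E = −ℏ²κ²/(2m) = −mλ²/(2ℏ²) = -68.62.

E = -68.6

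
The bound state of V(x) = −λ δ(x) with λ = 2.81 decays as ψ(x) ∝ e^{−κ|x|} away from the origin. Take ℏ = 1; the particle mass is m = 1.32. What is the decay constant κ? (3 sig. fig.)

κ = 3.71

Integrate −(ℏ²/2m)ψ'' − λδ(x)ψ = Eψ from −ε to +ε: the ψ'' term gives ψ'(0⁺) − ψ'(0⁻) and the δ term gives −(2mλ/ℏ²)ψ(0).
With ψ ∝ e^{−κ|x|} this yields −2κ = −2mλ/ℏ², so κ = mλ/ℏ² = 3.709.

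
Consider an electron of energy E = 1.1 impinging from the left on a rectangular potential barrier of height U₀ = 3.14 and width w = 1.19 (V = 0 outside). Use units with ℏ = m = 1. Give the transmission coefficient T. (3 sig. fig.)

Since E < U₀ the interior solution is evanescent with decay constant κ = √(2m(U₀ − E))/ℏ = 2.020.
κw = 2.404, sinh(κw) = 5.487.
Matching ψ, ψ′ at both faces gives T = [1 + U₀² sinh²(κw) / (4E(U₀ − E))]⁻¹ = 1/34.07 = 0.0294.

T = 0.0294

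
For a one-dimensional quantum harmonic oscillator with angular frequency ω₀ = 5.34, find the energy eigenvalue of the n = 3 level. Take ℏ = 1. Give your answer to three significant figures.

E = 18.7

The oscillator eigenvalues are E_n = ℏω₀(n + ½), so E_3 = 5.34 × 3.5 = 18.69.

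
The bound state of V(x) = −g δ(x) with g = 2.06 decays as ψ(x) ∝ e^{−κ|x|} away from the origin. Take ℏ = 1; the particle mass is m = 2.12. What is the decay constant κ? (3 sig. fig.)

Integrating the TISE across x = 0 gives the cusp condition ψ'(0⁺) − ψ'(0⁻) = −(2mg/ℏ²)ψ(0).
With ψ ∝ e^{−κ|x|} this yields −2κ = −2mg/ℏ², so κ = mg/ℏ² = 4.367.

κ = 4.37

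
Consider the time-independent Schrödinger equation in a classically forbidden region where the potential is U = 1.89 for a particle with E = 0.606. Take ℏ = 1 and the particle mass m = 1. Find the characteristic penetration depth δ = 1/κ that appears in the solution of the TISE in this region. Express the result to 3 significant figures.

Since E < U the TISE in this region is ψ'' = κ²ψ with κ = √(2m(U − E))/ℏ.
κ = √(2 × 1 × 1.284) = 1.602. The penetration depth is δ = 1/κ = 0.624.

δ = 0.624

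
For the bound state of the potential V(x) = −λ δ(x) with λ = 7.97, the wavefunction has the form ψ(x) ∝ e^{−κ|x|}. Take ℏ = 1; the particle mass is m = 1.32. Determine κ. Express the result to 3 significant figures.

κ = 10.5

Integrating the TISE across x = 0 gives the cusp condition ψ'(0⁺) − ψ'(0⁻) = −(2mλ/ℏ²)ψ(0).
With ψ ∝ e^{−κ|x|} this yields −2κ = −2mλ/ℏ², so κ = mλ/ℏ² = 10.52.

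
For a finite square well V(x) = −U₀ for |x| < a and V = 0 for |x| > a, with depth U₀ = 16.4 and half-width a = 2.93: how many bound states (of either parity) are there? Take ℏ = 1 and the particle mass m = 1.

N = 11

Define the well-strength parameter z₀ = (a/ℏ)√(2mU₀) = 2.93 × √(2·1·16.4) = 16.78.
A new bound state (alternating even/odd) appears each time z₀ passes a multiple of π/2, so N = ⌊2z₀/π⌋ + 1 = ⌊10.68⌋ + 1 = 11.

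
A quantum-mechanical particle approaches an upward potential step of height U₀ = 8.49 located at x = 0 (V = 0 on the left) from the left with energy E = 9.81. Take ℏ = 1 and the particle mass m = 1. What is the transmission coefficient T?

T = 0.785

The wavenumbers are k₁ = √(2mE)/ℏ = 4.429 on the left and k₂ = √(2m(E − U₀))/ℏ = 1.625 on the right.
Matching ψ and ψ′ at x = 0 gives r = (k₁ − k₂)/(k₁ + k₂), so R = r² = 0.2146 and T = 1 − R = 0.7854.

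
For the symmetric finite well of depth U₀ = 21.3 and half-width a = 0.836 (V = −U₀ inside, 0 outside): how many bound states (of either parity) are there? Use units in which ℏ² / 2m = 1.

N = 3

The dimensionless depth is z₀ = a√(2mU₀)/ℏ = 0.836 × √(21.30) = 3.858.
A new bound state (alternating even/odd) appears each time z₀ passes a multiple of π/2, so N = ⌊2z₀/π⌋ + 1 = ⌊2.456⌋ + 1 = 3.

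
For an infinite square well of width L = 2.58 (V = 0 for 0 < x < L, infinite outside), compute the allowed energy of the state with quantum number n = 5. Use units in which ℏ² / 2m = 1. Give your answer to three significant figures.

Requiring ψ(0) = ψ(L) = 0 quantises k = nπ/L, hence E_n = ℏ²k²/2m = n²π²ℏ²/(2mL²).
E_5 = 5² × π² / (2 × 0.5 × 2.58²) = 37.07.

E = 37.1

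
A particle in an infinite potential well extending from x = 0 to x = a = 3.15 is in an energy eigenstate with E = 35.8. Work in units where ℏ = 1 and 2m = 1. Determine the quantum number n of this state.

n = 6

From E_n = n²π²ℏ²/(2ma²) invert to n = √(2ma²E)/(πℏ).
n = (3.15/π) × √(2 × 0.5 × 35.8) = 5.999 → n = 6.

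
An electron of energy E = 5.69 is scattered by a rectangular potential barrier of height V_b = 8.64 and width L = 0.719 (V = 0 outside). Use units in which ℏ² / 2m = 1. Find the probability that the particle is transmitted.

Since E < V_b the interior solution is evanescent with decay constant κ = √(2m(V_b − E))/ℏ = 1.718.
κL = 1.235, sinh(κL) = 1.574.
Matching ψ, ψ′ at both faces gives T = [1 + V_b² sinh²(κL) / (4E(V_b − E))]⁻¹ = 1/3.753 = 0.266.

T = 0.266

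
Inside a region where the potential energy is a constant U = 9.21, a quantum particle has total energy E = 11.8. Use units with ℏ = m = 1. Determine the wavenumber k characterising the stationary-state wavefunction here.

With E > U the solution is oscillatory, ψ ∝ e^{±ikx} with k = √(2m(E − U))/ℏ.
k = √(2 × 1 × 2.59) = 2.276.

k = 2.28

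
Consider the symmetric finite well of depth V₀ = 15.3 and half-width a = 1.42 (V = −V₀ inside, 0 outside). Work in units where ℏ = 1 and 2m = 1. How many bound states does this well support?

Define the well-strength parameter z₀ = (a/ℏ)√(2mV₀) = 1.42 × √(2·0.5·15.3) = 5.554.
The even/odd transcendental equations gain one root per π/2 in z₀, giving N = 1 + ⌊2z₀/π⌋ = 1 + ⌊3.536⌋ = 4.

N = 4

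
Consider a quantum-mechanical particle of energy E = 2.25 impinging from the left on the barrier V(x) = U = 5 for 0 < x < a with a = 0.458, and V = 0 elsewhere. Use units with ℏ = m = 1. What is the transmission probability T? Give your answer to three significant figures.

E < U: inside the barrier ψ ∝ e^{±κx} with κ = √(2m(U − E))/ℏ = 2.345.
κa = 1.074, sinh(κa) = 1.293.
The exact tunnelling result is T⁻¹ = 1 + U² sinh²(κa) / [4E(U − E)] = 2.688, so T = 0.372.

T = 0.372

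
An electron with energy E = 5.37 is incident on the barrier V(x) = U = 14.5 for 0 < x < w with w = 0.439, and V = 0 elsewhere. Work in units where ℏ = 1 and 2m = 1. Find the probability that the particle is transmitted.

T = 0.233

E < U: inside the barrier ψ ∝ e^{±κx} with κ = √(2m(U − E))/ℏ = 3.022.
κw = 1.326, sinh(κw) = 1.751.
The exact tunnelling result is T⁻¹ = 1 + U² sinh²(κw) / [4E(U − E)] = 4.288, so T = 0.233.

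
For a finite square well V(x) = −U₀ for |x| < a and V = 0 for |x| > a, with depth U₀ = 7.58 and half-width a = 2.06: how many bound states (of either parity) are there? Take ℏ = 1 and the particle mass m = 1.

N = 6

The dimensionless depth is z₀ = a√(2mU₀)/ℏ = 2.06 × √(15.16) = 8.021.
A new bound state (alternating even/odd) appears each time z₀ passes a multiple of π/2, so N = ⌊2z₀/π⌋ + 1 = ⌊5.106⌋ + 1 = 6.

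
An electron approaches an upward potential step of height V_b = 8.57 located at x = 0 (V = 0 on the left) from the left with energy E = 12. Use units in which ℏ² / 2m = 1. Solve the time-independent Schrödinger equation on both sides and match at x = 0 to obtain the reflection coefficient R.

On each side the TISE gives plane waves with k = √(2m(E − V))/ℏ: k₁ = √(2·½·12) = 3.464, k₂ = √(2·½·3.43) = 1.852.
Continuity of ψ and ψ′ at the step yields the reflection amplitude r = (k₁ − k₂)/(k₁ + k₂) = 0.3032; thus R = |r|² = 0.09196, T = 0.9080.

R = 0.0920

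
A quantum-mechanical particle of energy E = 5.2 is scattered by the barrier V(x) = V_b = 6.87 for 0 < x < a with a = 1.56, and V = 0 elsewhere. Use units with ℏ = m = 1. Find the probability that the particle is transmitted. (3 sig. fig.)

T = 0.00980

Since E < V_b the interior solution is evanescent with decay constant κ = √(2m(V_b − E))/ℏ = 1.828.
κa = 2.851, sinh(κa) = 8.624.
Matching ψ, ψ′ at both faces gives T = [1 + V_b² sinh²(κa) / (4E(V_b − E))]⁻¹ = 1/102.0 = 0.00980.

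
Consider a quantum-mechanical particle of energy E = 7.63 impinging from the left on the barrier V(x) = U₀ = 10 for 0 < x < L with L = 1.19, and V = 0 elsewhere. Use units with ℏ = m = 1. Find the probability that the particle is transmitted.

E < U₀: inside the barrier ψ ∝ e^{±κx} with κ = √(2m(U₀ − E))/ℏ = 2.177.
κL = 2.591, sinh(κL) = 6.633.
The exact tunnelling result is T⁻¹ = 1 + U₀² sinh²(κL) / [4E(U₀ − E)] = 61.82, so T = 0.0162.

T = 0.0162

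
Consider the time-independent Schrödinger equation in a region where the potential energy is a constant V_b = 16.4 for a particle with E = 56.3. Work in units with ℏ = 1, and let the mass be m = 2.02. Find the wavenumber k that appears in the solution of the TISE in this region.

k = 12.7

With E > V_b the solution is oscillatory, ψ ∝ e^{±ikx} with k = √(2m(E − V_b))/ℏ.
k = √(2 × 2.02 × 39.9) = 12.70.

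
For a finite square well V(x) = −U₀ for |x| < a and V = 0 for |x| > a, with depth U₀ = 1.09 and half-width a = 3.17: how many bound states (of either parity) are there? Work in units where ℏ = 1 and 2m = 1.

Define the well-strength parameter z₀ = (a/ℏ)√(2mU₀) = 3.17 × √(2·0.5·1.09) = 3.310.
The even/odd transcendental equations gain one root per π/2 in z₀, giving N = 1 + ⌊2z₀/π⌋ = 1 + ⌊2.107⌋ = 3.

N = 3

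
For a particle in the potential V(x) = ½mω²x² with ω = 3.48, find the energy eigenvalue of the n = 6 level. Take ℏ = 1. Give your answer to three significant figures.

The oscillator eigenvalues are E_n = ℏω(n + ½), so E_6 = 3.48 × 6.5 = 22.62.

E = 22.6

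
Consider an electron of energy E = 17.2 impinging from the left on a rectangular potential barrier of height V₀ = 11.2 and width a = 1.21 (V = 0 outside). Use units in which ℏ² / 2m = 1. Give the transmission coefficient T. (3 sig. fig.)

T = 0.991

Above the barrier the interior wavenumber is k₂ = √(2m(E − V₀))/ℏ = 2.449, giving phase k₂a = 2.964.
Matching at both interfaces gives T⁻¹ = 1 + V₀² sin²(k₂a) / [4E(E − V₀)] = 1.009, hence T = 0.991.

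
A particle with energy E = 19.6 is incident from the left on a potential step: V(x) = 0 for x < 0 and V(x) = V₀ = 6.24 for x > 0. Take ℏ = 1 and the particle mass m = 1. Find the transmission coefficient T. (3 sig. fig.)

T = 0.991

The wavenumbers are k₁ = √(2mE)/ℏ = 6.261 on the left and k₂ = √(2m(E − V₀))/ℏ = 5.169 on the right.
Matching ψ and ψ′ at x = 0 gives r = (k₁ − k₂)/(k₁ + k₂), so R = r² = 0.009125 and T = 1 − R = 0.9909.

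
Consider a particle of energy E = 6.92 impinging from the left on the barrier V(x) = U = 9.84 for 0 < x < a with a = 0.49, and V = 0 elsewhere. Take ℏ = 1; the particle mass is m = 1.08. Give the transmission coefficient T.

T = 0.254

Since E < U the interior solution is evanescent with decay constant κ = √(2m(U − E))/ℏ = 2.511.
κa = 1.231, sinh(κa) = 1.566.
The exact tunnelling result is T⁻¹ = 1 + U² sinh²(κa) / [4E(U − E)] = 3.936, so T = 0.254.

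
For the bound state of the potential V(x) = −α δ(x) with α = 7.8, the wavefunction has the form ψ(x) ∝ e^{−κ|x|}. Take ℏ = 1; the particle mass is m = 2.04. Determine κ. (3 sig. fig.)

Integrate −(ℏ²/2m)ψ'' − αδ(x)ψ = Eψ from −ε to +ε: the ψ'' term gives ψ'(0⁺) − ψ'(0⁻) and the δ term gives −(2mα/ℏ²)ψ(0).
With ψ ∝ e^{−κ|x|} this yields −2κ = −2mα/ℏ², so κ = mα/ℏ² = 15.91.

κ = 15.9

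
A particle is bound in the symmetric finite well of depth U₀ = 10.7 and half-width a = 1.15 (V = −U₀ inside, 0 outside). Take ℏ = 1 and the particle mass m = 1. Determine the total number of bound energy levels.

N = 4

Define the well-strength parameter z₀ = (a/ℏ)√(2mU₀) = 1.15 × √(2·1·10.7) = 5.320.
A new bound state (alternating even/odd) appears each time z₀ passes a multiple of π/2, so N = ⌊2z₀/π⌋ + 1 = ⌊3.387⌋ + 1 = 4.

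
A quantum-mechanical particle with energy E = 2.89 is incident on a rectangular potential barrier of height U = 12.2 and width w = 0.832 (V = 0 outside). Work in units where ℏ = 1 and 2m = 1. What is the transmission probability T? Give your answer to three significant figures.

T = 0.0179

Since E < U the interior solution is evanescent with decay constant κ = √(2m(U − E))/ℏ = 3.051.
κw = 2.539, sinh(κw) = 6.292.
Matching ψ, ψ′ at both faces gives T = [1 + U² sinh²(κw) / (4E(U − E))]⁻¹ = 1/55.74 = 0.0179.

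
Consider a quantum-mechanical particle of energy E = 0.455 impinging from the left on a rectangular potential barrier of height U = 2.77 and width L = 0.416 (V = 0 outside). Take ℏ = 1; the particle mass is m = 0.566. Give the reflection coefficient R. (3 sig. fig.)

R = 0.489

Since E < U the interior solution is evanescent with decay constant κ = √(2m(U − E))/ℏ = 1.619.
κL = 0.6734, sinh(κL) = 0.7255.
Matching ψ, ψ′ at both faces gives T = [1 + U² sinh²(κL) / (4E(U − E))]⁻¹ = 1/1.959 = 0.511.
R = 1 − T = 0.489.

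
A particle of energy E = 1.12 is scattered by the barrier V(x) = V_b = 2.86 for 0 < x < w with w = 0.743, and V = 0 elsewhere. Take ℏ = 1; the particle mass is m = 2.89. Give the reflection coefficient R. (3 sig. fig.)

Since E < V_b the interior solution is evanescent with decay constant κ = √(2m(V_b − E))/ℏ = 3.171.
κw = 2.356, sinh(κw) = 5.228.
Matching ψ, ψ′ at both faces gives T = [1 + V_b² sinh²(κw) / (4E(V_b − E))]⁻¹ = 1/29.68 = 0.0337.
R = 1 − T = 0.966.

R = 0.966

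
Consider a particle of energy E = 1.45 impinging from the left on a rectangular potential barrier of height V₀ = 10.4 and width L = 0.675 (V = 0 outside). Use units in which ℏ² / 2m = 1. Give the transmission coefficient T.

T = 0.0339

Since E < V₀ the interior solution is evanescent with decay constant κ = √(2m(V₀ − E))/ℏ = 2.992.
κL = 2.019, sinh(κL) = 3.700.
The exact tunnelling result is T⁻¹ = 1 + V₀² sinh²(κL) / [4E(V₀ − E)] = 29.53, so T = 0.0339.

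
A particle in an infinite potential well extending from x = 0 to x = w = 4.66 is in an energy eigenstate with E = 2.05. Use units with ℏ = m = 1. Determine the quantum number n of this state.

n = 3

From E_n = n²π²ℏ²/(2mw²) invert to n = √(2mw²E)/(πℏ).
n = (4.66/π) × √(2 × 1 × 2.05) = 3.004 → n = 3.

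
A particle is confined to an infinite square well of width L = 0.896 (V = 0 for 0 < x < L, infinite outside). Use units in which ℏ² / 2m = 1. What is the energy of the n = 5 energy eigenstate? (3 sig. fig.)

E = 307

The infinite-well eigenfunctions ψ_n = √(2/L) sin(nπx/L) vanish at both walls, giving E_n = n²π²ℏ²/(2mL²).
E_5 = 5² × π² / (2 × 0.5 × 0.896²) = 307.3.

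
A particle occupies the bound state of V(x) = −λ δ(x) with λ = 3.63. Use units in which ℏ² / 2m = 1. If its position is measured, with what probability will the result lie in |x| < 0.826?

P = 0.950

The normalised bound state is ψ = √κ e^{−κ|x|} with κ = mλ/ℏ² = 1.815.
P(|x| < d) = ∫_{−d}^{d} κ e^{−2κ|x|} dx = 1 − e^{−2κd} = 1 − e^{−2.998} = 0.9501.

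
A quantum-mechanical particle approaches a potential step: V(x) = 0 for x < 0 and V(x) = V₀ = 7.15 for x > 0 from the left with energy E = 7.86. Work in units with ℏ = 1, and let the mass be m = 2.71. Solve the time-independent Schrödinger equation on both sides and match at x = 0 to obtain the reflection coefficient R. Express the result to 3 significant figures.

R = 0.289

The wavenumbers are k₁ = √(2mE)/ℏ = 6.527 on the left and k₂ = √(2m(E − V₀))/ℏ = 1.962 on the right.
Matching ψ and ψ′ at x = 0 gives r = (k₁ − k₂)/(k₁ + k₂), so R = r² = 0.2892 and T = 1 − R = 0.7108.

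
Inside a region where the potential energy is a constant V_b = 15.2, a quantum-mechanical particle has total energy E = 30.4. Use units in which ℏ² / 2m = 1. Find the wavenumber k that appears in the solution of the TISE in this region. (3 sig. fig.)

With E > V_b the solution is oscillatory, ψ ∝ e^{±ikx} with k = √(2m(E − V_b))/ℏ.
k = √(2 × 0.5 × 15.2) = 3.899.

k = 3.90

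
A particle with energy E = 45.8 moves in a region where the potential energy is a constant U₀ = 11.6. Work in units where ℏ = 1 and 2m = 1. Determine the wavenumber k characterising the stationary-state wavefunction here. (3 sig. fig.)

With E > U₀ the solution is oscillatory, ψ ∝ e^{±ikx} with k = √(2m(E − U₀))/ℏ.
k = √(2 × 0.5 × 34.2) = 5.848.

k = 5.85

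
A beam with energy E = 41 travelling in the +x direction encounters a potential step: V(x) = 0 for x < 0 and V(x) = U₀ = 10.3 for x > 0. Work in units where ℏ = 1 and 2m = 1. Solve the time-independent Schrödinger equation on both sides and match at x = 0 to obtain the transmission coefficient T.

T = 0.995

On each side the TISE gives plane waves with k = √(2m(E − V))/ℏ: k₁ = √(2·½·41) = 6.403, k₂ = √(2·½·30.7) = 5.541.
Matching ψ and ψ′ at x = 0 gives r = (k₁ − k₂)/(k₁ + k₂), so R = r² = 0.005213 and T = 1 − R = 0.9948.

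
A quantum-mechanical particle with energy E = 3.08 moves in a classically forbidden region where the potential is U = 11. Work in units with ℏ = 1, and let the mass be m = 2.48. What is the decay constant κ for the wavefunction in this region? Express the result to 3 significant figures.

Since E < U the TISE in this region is ψ'' = κ²ψ with κ = √(2m(U − E))/ℏ.
κ = √(2 × 2.48 × 7.92) = 6.268.

κ = 6.27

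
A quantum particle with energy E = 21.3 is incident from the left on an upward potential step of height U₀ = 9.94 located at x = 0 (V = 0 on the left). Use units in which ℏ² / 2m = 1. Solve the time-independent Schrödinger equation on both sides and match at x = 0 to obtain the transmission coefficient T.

The wavenumbers are k₁ = √(2mE)/ℏ = 4.615 on the left and k₂ = √(2m(E − U₀))/ℏ = 3.370 on the right.
Continuity of ψ and ψ′ at the step yields the reflection amplitude r = (k₁ − k₂)/(k₁ + k₂) = 0.1559; thus R = |r|² = 0.02430, T = 0.9757.

T = 0.976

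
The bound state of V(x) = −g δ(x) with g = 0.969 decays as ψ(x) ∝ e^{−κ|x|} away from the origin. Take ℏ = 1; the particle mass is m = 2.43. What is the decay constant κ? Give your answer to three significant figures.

Integrating the TISE across x = 0 gives the cusp condition ψ'(0⁺) − ψ'(0⁻) = −(2mg/ℏ²)ψ(0).
With ψ ∝ e^{−κ|x|} this yields −2κ = −2mg/ℏ², so κ = mg/ℏ² = 2.355.

κ = 2.35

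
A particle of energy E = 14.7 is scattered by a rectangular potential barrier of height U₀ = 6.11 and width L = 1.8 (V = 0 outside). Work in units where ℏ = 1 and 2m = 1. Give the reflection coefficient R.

R = 0.0502

E > U₀: inside the barrier k₂ = √(2m(E − U₀))/ℏ = 2.931, k₂L = 5.276.
Matching at both interfaces gives T⁻¹ = 1 + U₀² sin²(k₂L) / [4E(E − U₀)] = 1.053, hence T = 0.950.
R = 1 − T = 0.0502.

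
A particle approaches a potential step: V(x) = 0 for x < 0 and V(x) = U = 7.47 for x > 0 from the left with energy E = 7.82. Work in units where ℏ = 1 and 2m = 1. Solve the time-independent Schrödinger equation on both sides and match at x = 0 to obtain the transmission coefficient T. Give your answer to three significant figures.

The wavenumbers are k₁ = √(2mE)/ℏ = 2.796 on the left and k₂ = √(2m(E − U))/ℏ = 0.5916 on the right.
Continuity of ψ and ψ′ at the step yields the reflection amplitude r = (k₁ − k₂)/(k₁ + k₂) = 0.6508; thus R = |r|² = 0.4235, T = 0.5765.

T = 0.577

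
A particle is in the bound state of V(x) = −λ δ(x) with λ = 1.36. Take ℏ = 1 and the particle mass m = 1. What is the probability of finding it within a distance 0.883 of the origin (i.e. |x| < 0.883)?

The normalised bound state is ψ = √κ e^{−κ|x|} with κ = mλ/ℏ² = 1.360.
P(|x| < d) = ∫_{−d}^{d} κ e^{−2κ|x|} dx = 1 − e^{−2κd} = 1 − e^{−2.402} = 0.9094.

P = 0.909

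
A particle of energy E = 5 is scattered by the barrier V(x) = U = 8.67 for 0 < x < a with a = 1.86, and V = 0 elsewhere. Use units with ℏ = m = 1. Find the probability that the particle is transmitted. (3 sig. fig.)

T = 0.000164

E < U: inside the barrier ψ ∝ e^{±κx} with κ = √(2m(U − E))/ℏ = 2.709.
κa = 5.039, sinh(κa) = 77.17.
Matching ψ, ψ′ at both faces gives T = [1 + U² sinh²(κa) / (4E(U − E))]⁻¹ = 1/6100 = 0.000164.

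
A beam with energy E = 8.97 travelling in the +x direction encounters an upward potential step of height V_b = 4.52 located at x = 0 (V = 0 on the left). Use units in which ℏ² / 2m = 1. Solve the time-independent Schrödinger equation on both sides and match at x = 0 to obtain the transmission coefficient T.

On each side the TISE gives plane waves with k = √(2m(E − V))/ℏ: k₁ = √(2·½·8.97) = 2.995, k₂ = √(2·½·4.45) = 2.110.
Continuity of ψ and ψ′ at the step yields the reflection amplitude r = (k₁ − k₂)/(k₁ + k₂) = 0.1735; thus R = |r|² = 0.03009, T = 0.9699.

T = 0.970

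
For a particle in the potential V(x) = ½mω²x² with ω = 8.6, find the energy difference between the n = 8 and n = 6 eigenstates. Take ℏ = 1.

E_n = ℏω(n + ½), so ΔE = (8 − 6) ℏω = 2 × 8.6 = 17.20.

ΔE = 17.2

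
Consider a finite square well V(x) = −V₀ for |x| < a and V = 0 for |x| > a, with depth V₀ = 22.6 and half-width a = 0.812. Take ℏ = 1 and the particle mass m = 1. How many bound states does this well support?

The dimensionless depth is z₀ = a√(2mV₀)/ℏ = 0.812 × √(45.20) = 5.459.
The even/odd transcendental equations gain one root per π/2 in z₀, giving N = 1 + ⌊2z₀/π⌋ = 1 + ⌊3.475⌋ = 4.

N = 4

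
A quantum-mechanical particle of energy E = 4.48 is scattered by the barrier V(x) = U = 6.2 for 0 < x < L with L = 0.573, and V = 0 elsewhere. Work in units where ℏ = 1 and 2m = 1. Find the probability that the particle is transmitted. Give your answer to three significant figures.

E < U: inside the barrier ψ ∝ e^{±κx} with κ = √(2m(U − E))/ℏ = 1.311.
κL = 0.7515, sinh(κL) = 0.8242.
Matching ψ, ψ′ at both faces gives T = [1 + U² sinh²(κL) / (4E(U − E))]⁻¹ = 1/1.847 = 0.541.

T = 0.541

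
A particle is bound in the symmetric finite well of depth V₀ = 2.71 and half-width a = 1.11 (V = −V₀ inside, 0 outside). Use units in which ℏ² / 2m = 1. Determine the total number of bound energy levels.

Define the well-strength parameter z₀ = (a/ℏ)√(2mV₀) = 1.11 × √(2·0.5·2.71) = 1.827.
The even/odd transcendental equations gain one root per π/2 in z₀, giving N = 1 + ⌊2z₀/π⌋ = 1 + ⌊1.163⌋ = 2.

N = 2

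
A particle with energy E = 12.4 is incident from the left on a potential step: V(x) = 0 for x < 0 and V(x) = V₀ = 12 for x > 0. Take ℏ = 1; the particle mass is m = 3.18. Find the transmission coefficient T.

On each side the TISE gives plane waves with k = √(2m(E − V))/ℏ: k₁ = √(2·3.18·12.4) = 8.881, k₂ = √(2·3.18·0.4) = 1.595.
Matching ψ and ψ′ at x = 0 gives r = (k₁ − k₂)/(k₁ + k₂), so R = r² = 0.4837 and T = 1 − R = 0.5163.

T = 0.516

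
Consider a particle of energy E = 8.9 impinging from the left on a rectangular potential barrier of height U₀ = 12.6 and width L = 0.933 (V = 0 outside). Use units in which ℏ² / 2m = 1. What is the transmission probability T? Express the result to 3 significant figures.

Since E < U₀ the interior solution is evanescent with decay constant κ = √(2m(U₀ − E))/ℏ = 1.924.
κL = 1.795, sinh(κL) = 2.926.
Matching ψ, ψ′ at both faces gives T = [1 + U₀² sinh²(κL) / (4E(U₀ − E))]⁻¹ = 1/11.32 = 0.0884.

T = 0.0884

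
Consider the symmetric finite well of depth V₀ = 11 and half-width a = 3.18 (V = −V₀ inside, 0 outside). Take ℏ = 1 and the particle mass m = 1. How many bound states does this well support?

N = 10

Define the well-strength parameter z₀ = (a/ℏ)√(2mV₀) = 3.18 × √(2·1·11) = 14.92.
The even/odd transcendental equations gain one root per π/2 in z₀, giving N = 1 + ⌊2z₀/π⌋ = 1 + ⌊9.496⌋ = 10.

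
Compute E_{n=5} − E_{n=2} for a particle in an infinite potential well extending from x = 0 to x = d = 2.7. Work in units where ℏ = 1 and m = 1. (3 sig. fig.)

E_n = n²π²ℏ²/(2md²), so ΔE = (5² − 2²) π²ℏ²/(2md²).
ΔE = 21 × π² / (2 × 1 × 2.7²) = 14.22.

ΔE = 14.2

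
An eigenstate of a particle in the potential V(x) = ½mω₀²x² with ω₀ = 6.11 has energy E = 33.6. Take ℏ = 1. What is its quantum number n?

n = 5

E_n = ℏω₀(n + ½) ⇒ n = E/(ℏω₀) − ½ = 33.6/6.11 − 0.5 = 4.999 → n = 5.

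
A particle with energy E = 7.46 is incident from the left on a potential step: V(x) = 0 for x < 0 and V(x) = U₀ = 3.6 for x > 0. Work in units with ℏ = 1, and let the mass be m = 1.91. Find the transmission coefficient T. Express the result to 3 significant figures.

T = 0.973

On each side the TISE gives plane waves with k = √(2m(E − V))/ℏ: k₁ = √(2·1.91·7.46) = 5.338, k₂ = √(2·1.91·3.86) = 3.840.
Continuity of ψ and ψ′ at the step yields the reflection amplitude r = (k₁ − k₂)/(k₁ + k₂) = 0.1632; thus R = |r|² = 0.02665, T = 0.9734.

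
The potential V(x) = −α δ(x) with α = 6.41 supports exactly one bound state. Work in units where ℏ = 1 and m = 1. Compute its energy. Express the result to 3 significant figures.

E = -20.5

For x ≠ 0 the bound state is ψ ∝ e^{−κ|x|}; integrating the TISE across the delta gives the cusp condition 2κ = 2mα/ℏ², so κ = 6.410.
Then E = −ℏ²κ²/(2m) = −mα²/(2ℏ²) = -20.54.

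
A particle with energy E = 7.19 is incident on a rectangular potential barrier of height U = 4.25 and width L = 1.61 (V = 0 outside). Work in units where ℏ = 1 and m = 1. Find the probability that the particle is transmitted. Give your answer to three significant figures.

Above the barrier the interior wavenumber is k₂ = √(2m(E − U))/ℏ = 2.425, giving phase k₂L = 3.904.
T = [1 + U² sin²(k₂L) / (4E(E − U))]⁻¹ = 1/1.102 = 0.908.

T = 0.908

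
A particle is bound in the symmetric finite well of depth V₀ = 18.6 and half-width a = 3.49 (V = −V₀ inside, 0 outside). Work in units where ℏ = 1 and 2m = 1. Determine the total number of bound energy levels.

The dimensionless depth is z₀ = a√(2mV₀)/ℏ = 3.49 × √(18.60) = 15.05.
A new bound state (alternating even/odd) appears each time z₀ passes a multiple of π/2, so N = ⌊2z₀/π⌋ + 1 = ⌊9.582⌋ + 1 = 10.

N = 10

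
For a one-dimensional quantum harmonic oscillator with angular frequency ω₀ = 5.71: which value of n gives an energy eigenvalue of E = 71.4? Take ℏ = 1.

n = 12

E_n = ℏω₀(n + ½) ⇒ n = E/(ℏω₀) − ½ = 71.4/5.71 − 0.5 = 12.004 → n = 12.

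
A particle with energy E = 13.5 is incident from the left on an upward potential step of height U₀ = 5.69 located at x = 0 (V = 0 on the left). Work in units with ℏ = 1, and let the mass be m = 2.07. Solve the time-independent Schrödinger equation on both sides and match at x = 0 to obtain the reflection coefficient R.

On each side the TISE gives plane waves with k = √(2m(E − V))/ℏ: k₁ = √(2·2.07·13.5) = 7.476, k₂ = √(2·2.07·7.81) = 5.686.
Matching ψ and ψ′ at x = 0 gives r = (k₁ − k₂)/(k₁ + k₂), so R = r² = 0.01849 and T = 1 − R = 0.9815.

R = 0.0185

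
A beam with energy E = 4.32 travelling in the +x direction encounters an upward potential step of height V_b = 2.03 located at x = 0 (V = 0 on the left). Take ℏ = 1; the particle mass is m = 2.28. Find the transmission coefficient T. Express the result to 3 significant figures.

T = 0.975

The wavenumbers are k₁ = √(2mE)/ℏ = 4.438 on the left and k₂ = √(2m(E − V_b))/ℏ = 3.231 on the right.
Matching ψ and ψ′ at x = 0 gives r = (k₁ − k₂)/(k₁ + k₂), so R = r² = 0.02476 and T = 1 − R = 0.9752.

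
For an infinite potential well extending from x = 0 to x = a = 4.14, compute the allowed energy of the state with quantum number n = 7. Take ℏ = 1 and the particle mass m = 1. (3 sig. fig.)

The infinite-well eigenfunctions ψ_n = √(2/a) sin(nπx/a) vanish at both walls, giving E_n = n²π²ℏ²/(2ma²).
E_7 = 7² × π² / (2 × 1 × 4.14²) = 14.11.

E = 14.1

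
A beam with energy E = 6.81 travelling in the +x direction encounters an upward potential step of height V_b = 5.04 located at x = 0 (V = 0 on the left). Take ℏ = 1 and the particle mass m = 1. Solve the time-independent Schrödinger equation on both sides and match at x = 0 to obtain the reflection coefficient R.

The wavenumbers are k₁ = √(2mE)/ℏ = 3.691 on the left and k₂ = √(2m(E − V_b))/ℏ = 1.881 on the right.
Continuity of ψ and ψ′ at the step yields the reflection amplitude r = (k₁ − k₂)/(k₁ + k₂) = 0.3247; thus R = |r|² = 0.1054, T = 0.8946.

R = 0.105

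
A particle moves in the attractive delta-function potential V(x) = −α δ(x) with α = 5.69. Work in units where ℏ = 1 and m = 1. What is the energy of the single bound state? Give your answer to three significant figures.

The bound state is ψ(x) = √κ e^{−κ|x|}. The derivative jump ψ'(0⁺) − ψ'(0⁻) = −(2mα/ℏ²)ψ(0) fixes κ = mα/ℏ² = 5.690.
Then E = −ℏ²κ²/(2m) = −mα²/(2ℏ²) = -16.19.

E = -16.2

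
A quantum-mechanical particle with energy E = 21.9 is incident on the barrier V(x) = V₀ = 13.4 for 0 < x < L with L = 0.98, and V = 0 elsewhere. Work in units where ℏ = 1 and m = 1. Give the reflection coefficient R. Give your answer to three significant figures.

Above the barrier the interior wavenumber is k₂ = √(2m(E − V₀))/ℏ = 4.123, giving phase k₂L = 4.041.
Matching at both interfaces gives T⁻¹ = 1 + V₀² sin²(k₂L) / [4E(E − V₀)] = 1.148, hence T = 0.871.
R = 1 − T = 0.129.

R = 0.129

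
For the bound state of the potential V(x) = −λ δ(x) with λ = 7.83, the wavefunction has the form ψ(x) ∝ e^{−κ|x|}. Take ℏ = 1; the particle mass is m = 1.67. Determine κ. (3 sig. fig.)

κ = 13.1

Integrating the TISE across x = 0 gives the cusp condition ψ'(0⁺) − ψ'(0⁻) = −(2mλ/ℏ²)ψ(0).
With ψ ∝ e^{−κ|x|} this yields −2κ = −2mλ/ℏ², so κ = mλ/ℏ² = 13.08.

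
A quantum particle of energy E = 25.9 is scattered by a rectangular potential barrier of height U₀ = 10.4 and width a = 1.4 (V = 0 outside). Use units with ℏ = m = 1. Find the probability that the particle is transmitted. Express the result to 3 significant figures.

T = 0.937

Above the barrier the interior wavenumber is k₂ = √(2m(E − U₀))/ℏ = 5.568, giving phase k₂a = 7.795.
Matching at both interfaces gives T⁻¹ = 1 + U₀² sin²(k₂a) / [4E(E − U₀)] = 1.067, hence T = 0.937.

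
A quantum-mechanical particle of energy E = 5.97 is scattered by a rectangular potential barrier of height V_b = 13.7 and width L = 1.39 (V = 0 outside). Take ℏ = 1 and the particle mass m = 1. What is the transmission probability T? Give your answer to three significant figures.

Since E < V_b the interior solution is evanescent with decay constant κ = √(2m(V_b − E))/ℏ = 3.932.
κL = 5.465, sinh(κL) = 118.2.
The exact tunnelling result is T⁻¹ = 1 + V_b² sinh²(κL) / [4E(V_b − E)] = 14200, so T = 0.0000704.

T = 0.0000704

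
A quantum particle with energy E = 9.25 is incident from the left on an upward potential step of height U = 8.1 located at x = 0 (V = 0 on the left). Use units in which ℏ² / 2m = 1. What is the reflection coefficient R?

R = 0.229

On each side the TISE gives plane waves with k = √(2m(E − V))/ℏ: k₁ = √(2·½·9.25) = 3.041, k₂ = √(2·½·1.15) = 1.072.
Matching ψ and ψ′ at x = 0 gives r = (k₁ − k₂)/(k₁ + k₂), so R = r² = 0.2291 and T = 1 − R = 0.7709.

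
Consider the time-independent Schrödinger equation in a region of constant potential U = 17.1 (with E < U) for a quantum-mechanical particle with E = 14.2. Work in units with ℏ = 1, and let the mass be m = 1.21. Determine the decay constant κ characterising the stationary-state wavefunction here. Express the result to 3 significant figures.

Since E < U the TISE in this region is ψ'' = κ²ψ with κ = √(2m(U − E))/ℏ.
κ = √(2 × 1.21 × 2.9) = 2.649.

κ = 2.65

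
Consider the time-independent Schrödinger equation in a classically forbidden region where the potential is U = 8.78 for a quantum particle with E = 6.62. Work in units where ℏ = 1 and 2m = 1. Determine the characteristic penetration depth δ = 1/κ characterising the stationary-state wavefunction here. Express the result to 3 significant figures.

Since E < U the TISE in this region is ψ'' = κ²ψ with κ = √(2m(U − E))/ℏ.
κ = √(2 × 0.5 × 2.16) = 1.470. The penetration depth is δ = 1/κ = 0.680.

δ = 0.680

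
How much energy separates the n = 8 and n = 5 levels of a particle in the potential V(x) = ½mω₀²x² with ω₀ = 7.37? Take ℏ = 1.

ΔE = 22.1

E_n = ℏω₀(n + ½), so ΔE = (8 − 5) ℏω₀ = 3 × 7.37 = 22.11.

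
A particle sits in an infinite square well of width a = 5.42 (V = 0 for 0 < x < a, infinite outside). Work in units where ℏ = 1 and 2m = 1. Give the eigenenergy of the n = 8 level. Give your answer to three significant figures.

The infinite-well eigenfunctions ψ_n = √(2/a) sin(nπx/a) vanish at both walls, giving E_n = n²π²ℏ²/(2ma²).
E_8 = 8² × π² / (2 × 0.5 × 5.42²) = 21.50.

E = 21.5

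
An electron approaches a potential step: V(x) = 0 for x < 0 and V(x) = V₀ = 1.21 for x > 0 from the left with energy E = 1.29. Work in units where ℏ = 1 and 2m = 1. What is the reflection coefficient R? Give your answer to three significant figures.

On each side the TISE gives plane waves with k = √(2m(E − V))/ℏ: k₁ = √(2·½·1.29) = 1.136, k₂ = √(2·½·0.08) = 0.2828.
Matching ψ and ψ′ at x = 0 gives r = (k₁ − k₂)/(k₁ + k₂), so R = r² = 0.3615 and T = 1 − R = 0.6385.

R = 0.361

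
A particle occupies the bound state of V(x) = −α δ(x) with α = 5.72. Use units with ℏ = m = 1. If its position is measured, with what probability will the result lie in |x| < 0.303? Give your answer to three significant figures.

P = 0.969

The normalised bound state is ψ = √κ e^{−κ|x|} with κ = mα/ℏ² = 5.720.
P(|x| < d) = ∫_{−d}^{d} κ e^{−2κ|x|} dx = 1 − e^{−2κd} = 1 − e^{−3.466} = 0.9688.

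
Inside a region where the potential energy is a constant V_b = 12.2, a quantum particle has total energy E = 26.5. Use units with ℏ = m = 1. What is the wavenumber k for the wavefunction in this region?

With E > V_b the solution is oscillatory, ψ ∝ e^{±ikx} with k = √(2m(E − V_b))/ℏ.
k = √(2 × 1 × 14.3) = 5.348.

k = 5.35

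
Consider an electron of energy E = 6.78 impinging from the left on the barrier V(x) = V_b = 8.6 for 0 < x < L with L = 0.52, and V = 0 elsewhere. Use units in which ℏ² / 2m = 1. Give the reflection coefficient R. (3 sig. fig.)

E < V_b: inside the barrier ψ ∝ e^{±κx} with κ = √(2m(V_b − E))/ℏ = 1.349.
κL = 0.7015, sinh(κL) = 0.7605.
Matching ψ, ψ′ at both faces gives T = [1 + V_b² sinh²(κL) / (4E(V_b − E))]⁻¹ = 1/1.867 = 0.536.
R = 1 − T = 0.464.

R = 0.464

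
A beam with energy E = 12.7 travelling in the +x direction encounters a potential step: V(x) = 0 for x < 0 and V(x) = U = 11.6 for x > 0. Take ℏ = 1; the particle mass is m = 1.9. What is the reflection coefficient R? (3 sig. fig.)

On each side the TISE gives plane waves with k = √(2m(E − V))/ℏ: k₁ = √(2·1.9·12.7) = 6.947, k₂ = √(2·1.9·1.1) = 2.045.
Continuity of ψ and ψ′ at the step yields the reflection amplitude r = (k₁ − k₂)/(k₁ + k₂) = 0.5452; thus R = |r|² = 0.2973, T = 0.7027.

R = 0.297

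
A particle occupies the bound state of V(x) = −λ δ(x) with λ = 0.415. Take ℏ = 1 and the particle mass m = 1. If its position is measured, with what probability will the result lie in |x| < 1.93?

P = 0.798

The normalised bound state is ψ = √κ e^{−κ|x|} with κ = mλ/ℏ² = 0.4150.
P(|x| < d) = ∫_{−d}^{d} κ e^{−2κ|x|} dx = 1 − e^{−2κd} = 1 − e^{−1.602} = 0.7985.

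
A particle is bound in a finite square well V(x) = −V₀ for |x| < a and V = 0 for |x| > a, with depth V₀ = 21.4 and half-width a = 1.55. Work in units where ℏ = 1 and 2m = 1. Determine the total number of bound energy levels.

N = 5

The dimensionless depth is z₀ = a√(2mV₀)/ℏ = 1.55 × √(21.40) = 7.170.
A new bound state (alternating even/odd) appears each time z₀ passes a multiple of π/2, so N = ⌊2z₀/π⌋ + 1 = ⌊4.565⌋ + 1 = 5.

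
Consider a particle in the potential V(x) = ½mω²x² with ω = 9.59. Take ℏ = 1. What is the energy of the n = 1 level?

E = 14.4

The oscillator eigenvalues are E_n = ℏω(n + ½), so E_1 = 9.59 × 1.5 = 14.39.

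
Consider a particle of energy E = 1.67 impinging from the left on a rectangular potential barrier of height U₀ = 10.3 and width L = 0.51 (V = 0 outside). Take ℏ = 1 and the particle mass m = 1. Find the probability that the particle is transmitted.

Since E < U₀ the interior solution is evanescent with decay constant κ = √(2m(U₀ − E))/ℏ = 4.155.
κL = 2.119, sinh(κL) = 4.100.
Matching ψ, ψ′ at both faces gives T = [1 + U₀² sinh²(κL) / (4E(U₀ − E))]⁻¹ = 1/31.94 = 0.0313.

T = 0.0313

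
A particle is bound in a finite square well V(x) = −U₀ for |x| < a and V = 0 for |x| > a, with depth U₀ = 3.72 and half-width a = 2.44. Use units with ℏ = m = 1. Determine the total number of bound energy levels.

The dimensionless depth is z₀ = a√(2mU₀)/ℏ = 2.44 × √(7.440) = 6.655.
A new bound state (alternating even/odd) appears each time z₀ passes a multiple of π/2, so N = ⌊2z₀/π⌋ + 1 = ⌊4.237⌋ + 1 = 5.

N = 5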